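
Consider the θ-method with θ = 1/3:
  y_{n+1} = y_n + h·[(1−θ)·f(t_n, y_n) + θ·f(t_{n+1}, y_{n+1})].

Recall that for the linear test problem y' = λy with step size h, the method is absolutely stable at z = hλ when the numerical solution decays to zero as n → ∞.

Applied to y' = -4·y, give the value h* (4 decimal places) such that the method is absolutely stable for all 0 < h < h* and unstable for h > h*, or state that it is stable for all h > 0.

(-6.0000,0); λ=-4 ⇒ h* = (6)/4 = 1.5000.

On y'=λy, z=hλ:
  y_{n+1} = y_n + z·[2/3·y_n + 1/3·y_{n+1}] ⇒ (1 − 1/3z)y_{n+1} = (1 + 2/3z)y_n
  Hence R(z) = (1 + 2/3z)/(1 − 1/3z).

Find x<0 with |R(x)|<1.
x=-1.37: |R|=0.0595
R=−1: 1+2/3x = −1+1/3x ⇒ -1/3x=2 ⇒ x=2/(-1/3)=-6.0000
Confirm numerically:
  x=-4.423: |R|=0.78755 <1
  x=-3.299: |R|=0.57120 <1
  x=-2.926: |R|=0.48127 <1
  x=-2.574: |R|=0.38536 <1
  x=-6.575: |R|=1.06005 >1
  x=-6.532: |R|=1.05581 >1
  x=-6.522: |R|=1.05482 >1
So |R|<1 on (-6.0000, 0).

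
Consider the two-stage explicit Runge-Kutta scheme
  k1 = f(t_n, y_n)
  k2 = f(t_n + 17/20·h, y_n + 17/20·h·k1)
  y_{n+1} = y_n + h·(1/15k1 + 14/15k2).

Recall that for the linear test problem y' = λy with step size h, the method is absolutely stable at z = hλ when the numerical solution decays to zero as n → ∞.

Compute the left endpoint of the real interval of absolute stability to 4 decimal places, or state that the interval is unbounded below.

On y'=λy, z=hλ:
  k1=λy_n ⇒ h·k1=z·y_n;  k2=λ(1+17/20z)y_n ⇒ h·k2=z(1+17/20z)y_n
  y_{n+1}/y_n = 1 + 1/15z + 14/15z(1+17/20z) = 1 + z + 119/150z²
  Hence R(z) = 1 + z + 119/150z².

Need |R(x)|<1, x<0.
x=-0.8: |R|=0.7077
R=1: x+119/150x²=0 ⇒ x=−150/119=-1.2605; min R=1−1/(4·119/150)=0.6849>−1
Confirm numerically:
  x=-1.187: |R|=0.93078 <1
  x=-0.610: |R|=0.68520 <1
  x=-0.557: |R|=0.68913 <1
  x=-1.816: |R|=1.80030 >1
  x=-1.432: |R|=1.19483 >1
  x=-1.288: |R|=1.02810 >1
So |R|<1 on (-1.2605, 0).

left endpoint -1.2605.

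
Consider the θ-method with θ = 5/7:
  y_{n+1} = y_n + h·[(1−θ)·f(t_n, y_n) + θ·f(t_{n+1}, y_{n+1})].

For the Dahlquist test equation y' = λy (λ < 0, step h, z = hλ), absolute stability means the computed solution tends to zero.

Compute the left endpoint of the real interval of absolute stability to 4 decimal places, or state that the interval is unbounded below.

interval (−∞, 0).

On y'=λy, z=hλ:
  y_{n+1} = y_n + z·[2/7·y_n + 5/7·y_{n+1}] ⇒ (1 − 5/7z)y_{n+1} = (1 + 2/7z)y_n
  Hence R(z) = (1 + 2/7z)/(1 − 5/7z).

Find x<0 with |R(x)|<1.
x=-0.37: |R|=0.7073
x=-2: |R|=0.1765
x=-10: |R|=0.2281
x=-100: |R|=0.3807
θ=5/7≥1/2 ⇒ |1+2/7x|<|1−5/7x| ∀x<0 ⇒ unbounded interval.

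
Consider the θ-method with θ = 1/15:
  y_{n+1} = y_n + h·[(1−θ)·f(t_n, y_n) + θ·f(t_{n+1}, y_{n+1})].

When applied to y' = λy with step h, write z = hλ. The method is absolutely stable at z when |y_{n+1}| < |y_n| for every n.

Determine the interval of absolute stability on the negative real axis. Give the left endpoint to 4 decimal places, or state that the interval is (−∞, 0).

(-2.3077, 0).

With y'=λy (z=hλ):
  y_{n+1} = y_n + z·[14/15·y_n + 1/15·y_{n+1}] ⇒ (1 − 1/15z)y_{n+1} = (1 + 14/15z)y_n
  R(z) = (1 + 14/15z)/(1 − 1/15z).

Solve |R(x)|<1 on ℝ⁻.
x=-1.8: |R|=0.6071
R=−1: 1+14/15x = −1+1/15x ⇒ -13/15x=2 ⇒ x=2/(-13/15)=-2.3077
Confirm numerically:
  x=-1.972: |R|=0.74287 <1
  x=-1.759: |R|=0.57438 <1
  x=-1.541: |R|=0.39744 <1
  x=-1.467: |R|=0.33631 <1
  x=-2.827: |R|=1.37870 >1
  x=-2.758: |R|=1.32965 >1
  x=-2.393: |R|=1.06376 >1
Stable set (-2.3077, 0).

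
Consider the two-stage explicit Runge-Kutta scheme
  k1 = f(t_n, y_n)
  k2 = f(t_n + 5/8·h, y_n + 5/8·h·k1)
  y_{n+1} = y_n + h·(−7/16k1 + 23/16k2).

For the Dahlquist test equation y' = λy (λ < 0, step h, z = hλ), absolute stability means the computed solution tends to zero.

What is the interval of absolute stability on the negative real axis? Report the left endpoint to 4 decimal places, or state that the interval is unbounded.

z∈(-1.1130,0).

Set f=λy, z=hλ:
  k1=λy_n ⇒ h·k1=z·y_n;  k2=λ(1+5/8z)y_n ⇒ h·k2=z(1+5/8z)y_n
  y_{n+1}/y_n = 1 − 7/16z + 23/16z(1+5/8z) = 1 + z + 115/128z²
  ⇒ R(z) = 1 + z + 115/128z².

Find x<0 with |R(x)|<1.
x=-0.36: |R|=0.7564
R=1: x+115/128x²=0 ⇒ x=−128/115=-1.1130; min R=1−1/(4·115/128)=0.7217>−1
Confirm numerically:
  x=-1.024: |R|=0.91808 <1
  x=-1.021: |R|=0.91557 <1
  x=-0.721: |R|=0.74604 <1
  x=-1.568: |R|=1.64092 >1
  x=-1.400: |R|=1.36094 >1
Stable set (-1.1130, 0).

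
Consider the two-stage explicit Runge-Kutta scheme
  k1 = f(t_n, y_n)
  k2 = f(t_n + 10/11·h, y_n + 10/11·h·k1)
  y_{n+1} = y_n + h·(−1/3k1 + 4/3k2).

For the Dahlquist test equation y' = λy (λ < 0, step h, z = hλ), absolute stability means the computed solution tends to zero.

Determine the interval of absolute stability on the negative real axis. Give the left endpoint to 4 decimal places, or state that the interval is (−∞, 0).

(-0.8250, 0).

Set f=λy, z=hλ:
  k1=λy_n ⇒ h·k1=z·y_n;  k2=λ(1+10/11z)y_n ⇒ h·k2=z(1+10/11z)y_n
  y_{n+1}/y_n = 1 − 1/3z + 4/3z(1+10/11z) = 1 + z + 40/33z²
  so R(z) = 1 + z + 40/33z².

Find x<0 with |R(x)|<1.
x=-0.93: |R|=1.1184
R=1: x+40/33x²=0 ⇒ x=−33/40=-0.8250; min R=1−1/(4·40/33)=0.7937>−1
Confirm numerically:
  x=-0.656: |R|=0.86562 <1
  x=-0.611: |R|=0.84151 <1
  x=-0.570: |R|=0.82382 <1
  x=-0.365: |R|=0.79648 <1
  x=-0.972: |R|=1.17319 >1
  x=-0.969: |R|=1.16913 >1
Stable set (-0.8250, 0).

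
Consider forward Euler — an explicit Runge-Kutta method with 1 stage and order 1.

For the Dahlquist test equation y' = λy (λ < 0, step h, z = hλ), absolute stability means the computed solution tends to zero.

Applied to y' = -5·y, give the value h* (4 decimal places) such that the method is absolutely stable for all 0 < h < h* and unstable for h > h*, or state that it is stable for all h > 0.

Set f=λy, z=hλ:
  order 1, 1-stage ⇒ R(z)=1+z
  (e.g. R(-0.7)=0.30000, |R|=0.30000)

Find x<0 with |R(x)|<1.
x=-0.7: |R|=0.3000
|R(-2.27)|=1.2700 |R(-1.33)|=0.3300 |R(-0.75)|=0.2500
Bisect:
  x_lo=-2.4705 |R|=1.4705  x_hi=-0.3368 |R|=0.6632
  mid=-1.40361 |R|=0.40361 →hi
  mid=-1.93704 |R|=0.93704 →hi
  mid=-2.20375 |R|=1.20375 →lo
  mid=-2.07039 |R|=1.07039 →lo
  mid=-2.00371 |R|=1.00371 →lo
  mid=-1.97037 |R|=0.97037 →hi
  mid=-1.98704 |R|=0.98704 →hi
  ...
  [-2.00007,-1.99994] ⇒ x*=-2.0000
Stable set (-2.0000, 0).

(-2.0000,0); λ=-5 ⇒ h* = 0.4000.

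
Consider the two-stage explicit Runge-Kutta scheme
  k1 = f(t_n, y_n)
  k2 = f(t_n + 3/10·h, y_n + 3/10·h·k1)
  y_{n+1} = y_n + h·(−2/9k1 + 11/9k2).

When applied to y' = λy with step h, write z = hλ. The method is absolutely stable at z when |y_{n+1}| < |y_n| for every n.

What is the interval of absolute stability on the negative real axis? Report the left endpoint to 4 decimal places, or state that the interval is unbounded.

Set f=λy, z=hλ:
  k1=λy_n ⇒ h·k1=z·y_n;  k2=λ(1+3/10z)y_n ⇒ h·k2=z(1+3/10z)y_n
  y_{n+1}/y_n = 1 − 2/9z + 11/9z(1+3/10z) = 1 + z + 11/30z²
  ⇒ R(z) = 1 + z + 11/30z².

Need |R(x)|<1, x<0.
x=-0.49: |R|=0.5980
R=1: x+11/30x²=0 ⇒ x=−30/11=-2.7273; min R=1−1/(4·11/30)=0.3182>−1
Confirm numerically:
  x=-2.679: |R|=0.95258 <1
  x=-1.692: |R|=0.35772 <1
  x=-1.658: |R|=0.34995 <1
  x=-1.426: |R|=0.31961 <1
  x=-3.263: |R|=1.64096 >1
  x=-3.218: |R|=1.57903 >1
Interval (-2.7273, 0).

(-2.7273, 0).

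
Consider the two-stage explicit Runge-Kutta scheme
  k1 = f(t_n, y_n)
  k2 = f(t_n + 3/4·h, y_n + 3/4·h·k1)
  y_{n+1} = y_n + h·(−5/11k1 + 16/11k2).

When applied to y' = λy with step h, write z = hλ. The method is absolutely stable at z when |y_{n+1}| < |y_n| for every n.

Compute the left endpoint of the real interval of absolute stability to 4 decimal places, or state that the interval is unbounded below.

Set f=λy, z=hλ:
  k1=λy_n ⇒ h·k1=z·y_n;  k2=λ(1+3/4z)y_n ⇒ h·k2=z(1+3/4z)y_n
  y_{n+1}/y_n = 1 − 5/11z + 16/11z(1+3/4z) = 1 + z + 12/11z²
  Hence R(z) = 1 + z + 12/11z².

Find x<0 with |R(x)|<1.
x=-0.44: |R|=0.7712
R=1: x+12/11x²=0 ⇒ x=−11/12=-0.9167; min R=1−1/(4·12/11)=0.7708>−1
Confirm numerically:
  x=-0.677: |R|=0.82300 <1
  x=-0.629: |R|=0.80261 <1
  x=-0.380: |R|=0.77753 <1
  x=-0.379: |R|=0.77770 <1
  x=-1.135: |R|=1.27034 >1
  x=-1.028: |R|=1.12486 >1
So |R|<1 on (-0.9167, 0).

z* = -0.9167.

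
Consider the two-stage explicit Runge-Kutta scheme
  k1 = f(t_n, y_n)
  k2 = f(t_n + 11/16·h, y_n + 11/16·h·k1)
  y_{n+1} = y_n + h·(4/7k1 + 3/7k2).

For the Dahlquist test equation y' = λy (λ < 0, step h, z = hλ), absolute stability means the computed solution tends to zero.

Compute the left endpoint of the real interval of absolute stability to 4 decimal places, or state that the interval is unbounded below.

left endpoint -3.3939.

With y'=λy (z=hλ):
  k1=λy_n ⇒ h·k1=z·y_n;  k2=λ(1+11/16z)y_n ⇒ h·k2=z(1+11/16z)y_n
  y_{n+1}/y_n = 1 + 4/7z + 3/7z(1+11/16z) = 1 + z + 33/112z²
  ⇒ R(z) = 1 + z + 33/112z².

Boundary: |R(x)|=1, x<0.
x=-1.16: |R|=0.2365
R=1: x+33/112x²=0 ⇒ x=−112/33=-3.3939; min R=1−1/(4·33/112)=0.1515>−1
Confirm numerically:
  x=-3.078: |R|=0.71347 <1
  x=-2.604: |R|=0.39392 <1
  x=-2.229: |R|=0.23492 <1
  x=-2.006: |R|=0.17965 <1
  x=-3.838: |R|=1.50216 >1
  x=-3.444: |R|=1.05080 >1
Stable set (-3.3939, 0).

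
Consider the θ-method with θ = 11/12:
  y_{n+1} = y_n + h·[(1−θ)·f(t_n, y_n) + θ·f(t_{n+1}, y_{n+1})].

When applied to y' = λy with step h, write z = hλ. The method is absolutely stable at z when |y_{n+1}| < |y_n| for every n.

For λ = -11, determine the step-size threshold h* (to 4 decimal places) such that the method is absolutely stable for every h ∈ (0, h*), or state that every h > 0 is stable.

unbounded; (−∞, 0). Any h>0 works for λ=-11.

Set f=λy, z=hλ:
  y_{n+1} = y_n + z·[1/12·y_n + 11/12·y_{n+1}] ⇒ (1 − 11/12z)y_{n+1} = (1 + 1/12z)y_n
  ⇒ R(z) = (1 + 1/12z)/(1 − 11/12z).

Need |R(x)|<1, x<0.
x=-1.6: |R|=0.3514
x=-2: |R|=0.2941
x=-10: |R|=0.0164
x=-100: |R|=0.0791
θ=11/12≥1/2 ⇒ |1+1/12x|<|1−11/12x| ∀x<0 ⇒ unbounded interval.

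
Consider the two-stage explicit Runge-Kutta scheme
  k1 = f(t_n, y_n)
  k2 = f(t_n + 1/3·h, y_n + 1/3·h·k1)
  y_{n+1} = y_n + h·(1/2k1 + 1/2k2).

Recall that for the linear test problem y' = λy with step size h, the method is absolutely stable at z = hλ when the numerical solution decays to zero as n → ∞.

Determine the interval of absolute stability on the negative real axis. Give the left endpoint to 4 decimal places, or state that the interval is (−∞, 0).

Test eqn y'=λy, z=hλ:
  k1=λy_n ⇒ h·k1=z·y_n;  k2=λ(1+1/3z)y_n ⇒ h·k2=z(1+1/3z)y_n
  y_{n+1}/y_n = 1 + 1/2z + 1/2z(1+1/3z) = 1 + z + 1/6z²
  R(z) = 1 + z + 1/6z².

Find x<0 with |R(x)|<1.
x=-1.34: |R|=0.0407
R=1: x+1/6x²=0 ⇒ x=−6=-6.0000; min R=1−1/(4·1/6)=-0.5000>−1
Confirm numerically:
  x=-4.697: |R|=0.02003 <1
  x=-4.247: |R|=0.24083 <1
  x=-3.254: |R|=0.48925 <1
  x=-3.134: |R|=0.49701 <1
  x=-6.505: |R|=1.54750 >1
  x=-6.341: |R|=1.36038 >1
  x=-6.050: |R|=1.05042 >1
Stable set (-6.0000, 0).

(-6.0000, 0).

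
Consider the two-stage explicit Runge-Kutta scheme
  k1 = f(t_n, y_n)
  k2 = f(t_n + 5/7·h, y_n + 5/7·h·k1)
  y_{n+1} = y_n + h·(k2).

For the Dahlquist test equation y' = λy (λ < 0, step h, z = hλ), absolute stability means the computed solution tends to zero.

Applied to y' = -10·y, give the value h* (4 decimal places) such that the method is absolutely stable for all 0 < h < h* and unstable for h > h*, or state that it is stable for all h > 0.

(-1.4000,0); λ=-10 ⇒ h* = (7/5)/10 = 0.1400.

On y'=λy, z=hλ:
  k1=λy_n ⇒ h·k1=z·y_n;  k2=λ(1+5/7z)y_n ⇒ h·k2=z(1+5/7z)y_n
  y_{n+1}/y_n = 1 + z(1+5/7z) = 1 + z + 5/7z²
  so R(z) = 1 + z + 5/7z².

Solve |R(x)|<1 on ℝ⁻.
x=-1.22: |R|=0.8431
R=1: x+5/7x²=0 ⇒ x=−7/5=-1.4000; min R=1−1/(4·5/7)=0.6500>−1
Confirm numerically:
  x=-1.365: |R|=0.96587 <1
  x=-0.791: |R|=0.65592 <1
  x=-0.752: |R|=0.65193 <1
  x=-1.840: |R|=1.57829 >1
  x=-1.430: |R|=1.03064 >1
So |R|<1 on (-1.4000, 0).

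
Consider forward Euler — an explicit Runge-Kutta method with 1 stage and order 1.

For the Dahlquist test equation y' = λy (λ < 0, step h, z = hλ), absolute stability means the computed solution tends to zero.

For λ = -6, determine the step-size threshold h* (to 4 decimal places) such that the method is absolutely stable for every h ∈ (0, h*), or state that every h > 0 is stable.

On y'=λy, z=hλ:
  order 1, 1-stage ⇒ R(z)=1+z
  (e.g. R(-1.34)=-0.34000, |R|=0.34000)

Need |R(x)|<1, x<0.
x=-1.34: |R|=0.3400
|R(-2.32)|=1.3200 |R(-1.58)|=0.5800 |R(-1.57)|=0.5700
Bisect:
  x_lo=-2.3918 |R|=1.3918  x_hi=-0.2342 |R|=0.7658
  mid=-1.31301 |R|=0.31301 →hi
  mid=-1.85242 |R|=0.85242 →hi
  mid=-2.12213 |R|=1.12213 →lo
  mid=-1.98728 |R|=0.98728 →hi
  mid=-2.05470 |R|=1.05470 →lo
  mid=-2.02099 |R|=1.02099 →lo
  mid=-2.00413 |R|=1.00413 →lo
  mid=-1.99571 |R|=0.99571 →hi
  ...
  [-2.00005,-1.99992] ⇒ x*=-2.0000
Stable set (-2.0000, 0).

(-2.0000,0); λ=-6 ⇒ h* = 0.3333.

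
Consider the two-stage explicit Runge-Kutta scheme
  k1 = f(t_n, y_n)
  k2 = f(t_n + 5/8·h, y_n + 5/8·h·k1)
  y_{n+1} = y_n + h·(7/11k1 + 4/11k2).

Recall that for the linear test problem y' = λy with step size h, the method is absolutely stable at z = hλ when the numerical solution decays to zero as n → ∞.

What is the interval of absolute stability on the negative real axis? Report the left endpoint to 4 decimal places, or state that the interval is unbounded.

On y'=λy, z=hλ:
  k1=λy_n ⇒ h·k1=z·y_n;  k2=λ(1+5/8z)y_n ⇒ h·k2=z(1+5/8z)y_n
  y_{n+1}/y_n = 1 + 7/11z + 4/11z(1+5/8z) = 1 + z + 5/22z²
  so R(z) = 1 + z + 5/22z².

Need |R(x)|<1, x<0.
x=-1.52: |R|=0.0051
R=1: x+5/22x²=0 ⇒ x=−22/5=-4.4000; min R=1−1/(4·5/22)=-0.1000>−1
Confirm numerically:
  x=-3.355: |R|=0.20319 <1
  x=-3.093: |R|=0.08124 <1
  x=-2.289: |R|=0.09820 <1
  x=-2.258: |R|=0.09924 <1
  x=-4.914: |R|=1.57404 >1
  x=-4.721: |R|=1.34442 >1
Interval (-4.4000, 0).

z∈(-4.4000,0).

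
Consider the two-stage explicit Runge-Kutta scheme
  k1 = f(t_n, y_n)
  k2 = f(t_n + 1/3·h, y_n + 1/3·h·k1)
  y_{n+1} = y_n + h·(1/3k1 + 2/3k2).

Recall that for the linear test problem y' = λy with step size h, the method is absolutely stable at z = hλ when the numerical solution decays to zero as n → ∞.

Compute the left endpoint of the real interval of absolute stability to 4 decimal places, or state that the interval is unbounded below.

Test eqn y'=λy, z=hλ:
  k1=λy_n ⇒ h·k1=z·y_n;  k2=λ(1+1/3z)y_n ⇒ h·k2=z(1+1/3z)y_n
  y_{n+1}/y_n = 1 + 1/3z + 2/3z(1+1/3z) = 1 + z + 2/9z²
  R(z) = 1 + z + 2/9z².

Boundary: |R(x)|=1, x<0.
x=-1.68: |R|=0.0528
R=1: x+2/9x²=0 ⇒ x=−9/2=-4.5000; min R=1−1/(4·2/9)=-0.1250>−1
Confirm numerically:
  x=-4.264: |R|=0.77638 <1
  x=-4.127: |R|=0.65792 <1
  x=-3.783: |R|=0.39724 <1
  x=-2.954: |R|=0.01486 <1
  x=-4.725: |R|=1.23625 >1
  x=-4.676: |R|=1.18288 >1
Interval (-4.5000, 0).

left endpoint -4.5000.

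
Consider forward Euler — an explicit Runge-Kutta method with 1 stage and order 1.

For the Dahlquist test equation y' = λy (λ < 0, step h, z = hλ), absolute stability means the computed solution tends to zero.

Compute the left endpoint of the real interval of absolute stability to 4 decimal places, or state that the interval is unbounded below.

On y'=λy, z=hλ:
  order 1, 1-stage ⇒ R(z)=1+z
  (e.g. R(-1.45)=-0.45000, |R|=0.45000)

Boundary: |R(x)|=1, x<0.
x=-1.45: |R|=0.4500
|R(-1.77)|=0.7700 |R(-1.33)|=0.3300 |R(-1.03)|=0.0300
Bisect:
  x_lo=-2.8030 |R|=1.8030  x_hi=-0.2555 |R|=0.7445
  mid=-1.52927 |R|=0.52927 →hi
  mid=-2.16613 |R|=1.16613 →lo
  mid=-1.84770 |R|=0.84770 →hi
  mid=-2.00692 |R|=1.00692 →lo
  mid=-1.92731 |R|=0.92731 →hi
  mid=-1.96711 |R|=0.96711 →hi
  mid=-1.98701 |R|=0.98701 →hi
  ...
  [-2.00007,-1.99992] ⇒ x*=-2.0000
So |R|<1 on (-2.0000, 0).

z* = -2.0000.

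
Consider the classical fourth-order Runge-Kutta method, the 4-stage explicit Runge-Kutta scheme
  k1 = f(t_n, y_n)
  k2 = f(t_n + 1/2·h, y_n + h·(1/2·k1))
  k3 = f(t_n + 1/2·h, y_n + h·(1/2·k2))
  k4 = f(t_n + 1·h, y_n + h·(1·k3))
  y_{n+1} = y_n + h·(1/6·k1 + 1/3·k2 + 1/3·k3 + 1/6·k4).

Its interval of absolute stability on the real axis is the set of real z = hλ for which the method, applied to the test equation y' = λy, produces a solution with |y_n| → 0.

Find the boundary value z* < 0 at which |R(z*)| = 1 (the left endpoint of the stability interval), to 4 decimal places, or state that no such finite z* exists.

z* = -2.7853.

On y'=λy, z=hλ:
  order 4, 4-stage ⇒ R(z)=1+z+z^2/2+z^3/6+z^4/24
  (e.g. R(-0.43)=0.65062, |R|=0.65062)

Boundary: |R(x)|=1, x<0.
x=-0.43: |R|=0.6506
|R(-2.55)|=0.6995 |R(-1.28)|=0.3015 |R(-1.03)|=0.3652
Bisect:
  x_lo=-3.6235 |R|=3.1949  x_hi=-0.3710 |R|=0.6901
  mid=-1.99721 |R|=0.33241 →hi
  mid=-2.81033 |R|=1.03842 →lo
  mid=-2.40377 |R|=0.56152 →hi
  mid=-2.60705 |R|=0.76288 →hi
  mid=-2.70869 |R|=0.89052 →hi
  mid=-2.75951 |R|=0.96182 →hi
  mid=-2.78492 |R|=0.99944 →hi
  mid=-2.79763 |R|=1.01876 →lo
  mid=-2.79128 |R|=1.00906 →lo
  ...
  [-2.78532,-2.78512] ⇒ x*=-2.7853
Stable set (-2.7853, 0).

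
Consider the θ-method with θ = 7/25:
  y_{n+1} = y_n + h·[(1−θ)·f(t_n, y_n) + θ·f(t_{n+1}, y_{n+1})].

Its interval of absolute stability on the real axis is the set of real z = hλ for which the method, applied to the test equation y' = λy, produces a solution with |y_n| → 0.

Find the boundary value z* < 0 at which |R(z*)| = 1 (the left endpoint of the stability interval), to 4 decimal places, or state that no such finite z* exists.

z* = -4.5455.

On y'=λy, z=hλ:
  y_{n+1} = y_n + z·[18/25·y_n + 7/25·y_{n+1}] ⇒ (1 − 7/25z)y_{n+1} = (1 + 18/25z)y_n
  R(z) = (1 + 18/25z)/(1 − 7/25z).

Need |R(x)|<1, x<0.
x=-0.52: |R|=0.5461
R=−1: 1+18/25x = −1+7/25x ⇒ -11/25x=2 ⇒ x=2/(-11/25)=-4.5455
Confirm numerically:
  x=-3.294: |R|=0.71355 <1
  x=-3.180: |R|=0.68218 <1
  x=-3.062: |R|=0.64858 <1
  x=-2.514: |R|=0.47542 <1
  x=-4.940: |R|=1.07284 >1
  x=-4.936: |R|=1.07214 >1
  x=-4.657: |R|=1.02130 >1
Interval (-4.5455, 0).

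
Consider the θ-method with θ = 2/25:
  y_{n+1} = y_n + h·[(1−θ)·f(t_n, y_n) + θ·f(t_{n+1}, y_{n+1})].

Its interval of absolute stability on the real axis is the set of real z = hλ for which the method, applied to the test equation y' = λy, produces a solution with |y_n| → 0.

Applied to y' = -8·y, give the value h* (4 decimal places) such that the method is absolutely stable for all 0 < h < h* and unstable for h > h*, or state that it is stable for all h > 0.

With y'=λy (z=hλ):
  y_{n+1} = y_n + z·[23/25·y_n + 2/25·y_{n+1}] ⇒ (1 − 2/25z)y_{n+1} = (1 + 23/25z)y_n
  ⇒ R(z) = (1 + 23/25z)/(1 − 2/25z).

Solve |R(x)|<1 on ℝ⁻.
x=-0.54: |R|=0.4824
R=−1: 1+23/25x = −1+2/25x ⇒ -21/25x=2 ⇒ x=2/(-21/25)=-2.3810
Confirm numerically:
  x=-1.921: |R|=0.66511 <1
  x=-1.837: |R|=0.60163 <1
  x=-1.430: |R|=0.28320 <1
  x=-1.069: |R|=0.01522 <1
  x=-2.810: |R|=1.29425 >1
  x=-2.545: |R|=1.11449 >1
Stable set (-2.3810, 0).

(-2.3810,0); λ=-8 ⇒ h* = (50/21)/8 = 0.2976.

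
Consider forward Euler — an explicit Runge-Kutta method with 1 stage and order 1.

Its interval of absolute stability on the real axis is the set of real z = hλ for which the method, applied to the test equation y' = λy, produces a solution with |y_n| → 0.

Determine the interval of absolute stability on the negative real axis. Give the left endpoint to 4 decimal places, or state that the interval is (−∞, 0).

With y'=λy (z=hλ):
  order 1, 1-stage ⇒ R(z)=1+z
  (e.g. R(-0.82)=0.18000, |R|=0.18000)

Boundary: |R(x)|=1, x<0.
x=-0.82: |R|=0.1800
|R(-1.55)|=0.5500 |R(-1.39)|=0.3900 |R(-0.91)|=0.0900
Bisect:
  x_lo=-2.8497 |R|=1.8497  x_hi=-0.2159 |R|=0.7841
  mid=-1.53278 |R|=0.53278 →hi
  mid=-2.19123 |R|=1.19123 →lo
  mid=-1.86201 |R|=0.86201 →hi
  mid=-2.02662 |R|=1.02662 →lo
  mid=-1.94431 |R|=0.94431 →hi
  mid=-1.98546 |R|=0.98546 →hi
  mid=-2.00604 |R|=1.00604 →lo
  mid=-1.99575 |R|=0.99575 →hi
  mid=-2.00090 |R|=1.00090 →lo
  mid=-1.99832 |R|=0.99832 →hi
  ...
  [-2.00009,-1.99993] ⇒ x*=-2.0000
Stable set (-2.0000, 0).

z∈(-2.0000,0).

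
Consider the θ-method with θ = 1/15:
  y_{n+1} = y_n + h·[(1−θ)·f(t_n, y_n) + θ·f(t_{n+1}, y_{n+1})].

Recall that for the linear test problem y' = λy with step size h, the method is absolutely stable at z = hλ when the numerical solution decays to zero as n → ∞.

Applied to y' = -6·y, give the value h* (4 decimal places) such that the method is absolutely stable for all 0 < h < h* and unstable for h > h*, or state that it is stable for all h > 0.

On y'=λy, z=hλ:
  y_{n+1} = y_n + z·[14/15·y_n + 1/15·y_{n+1}] ⇒ (1 − 1/15z)y_{n+1} = (1 + 14/15z)y_n
  R(z) = (1 + 14/15z)/(1 − 1/15z).

Solve |R(x)|<1 on ℝ⁻.
x=-1.6: |R|=0.4458
R=−1: 1+14/15x = −1+1/15x ⇒ -13/15x=2 ⇒ x=2/(-13/15)=-2.3077
Confirm numerically:
  x=-2.112: |R|=0.85133 <1
  x=-1.467: |R|=0.33631 <1
  x=-1.412: |R|=0.29052 <1
  x=-1.117: |R|=0.03959 <1
  x=-2.867: |R|=1.40695 >1
  x=-2.819: |R|=1.37303 >1
  x=-2.625: |R|=1.23404 >1
So |R|<1 on (-2.3077, 0).

(-2.3077,0); λ=-6 ⇒ h* = (30/13)/6 = 0.3846.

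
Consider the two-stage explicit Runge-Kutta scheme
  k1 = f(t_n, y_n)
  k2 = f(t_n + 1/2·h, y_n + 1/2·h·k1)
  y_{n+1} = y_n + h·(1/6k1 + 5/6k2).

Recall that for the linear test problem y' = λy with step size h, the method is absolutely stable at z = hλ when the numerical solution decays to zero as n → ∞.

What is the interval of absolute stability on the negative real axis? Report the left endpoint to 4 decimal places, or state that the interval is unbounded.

Test eqn y'=λy, z=hλ:
  k1=λy_n ⇒ h·k1=z·y_n;  k2=λ(1+1/2z)y_n ⇒ h·k2=z(1+1/2z)y_n
  y_{n+1}/y_n = 1 + 1/6z + 5/6z(1+1/2z) = 1 + z + 5/12z²
  so R(z) = 1 + z + 5/12z².

Find x<0 with |R(x)|<1.
x=-1.34: |R|=0.4082
R=1: x+5/12x²=0 ⇒ x=−12/5=-2.4000; min R=1−1/(4·5/12)=0.4000>−1
Confirm numerically:
  x=-2.013: |R|=0.67540 <1
  x=-1.782: |R|=0.54114 <1
  x=-1.057: |R|=0.40852 <1
  x=-3.000: |R|=1.75000 >1
  x=-2.715: |R|=1.35634 >1
Interval (-2.4000, 0).

(-2.4000, 0).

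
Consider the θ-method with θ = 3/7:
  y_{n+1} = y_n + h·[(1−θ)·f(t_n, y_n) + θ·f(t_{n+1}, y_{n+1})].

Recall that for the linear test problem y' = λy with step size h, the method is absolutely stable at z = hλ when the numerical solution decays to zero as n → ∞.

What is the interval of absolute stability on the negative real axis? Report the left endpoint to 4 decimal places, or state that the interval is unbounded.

Test eqn y'=λy, z=hλ:
  y_{n+1} = y_n + z·[4/7·y_n + 3/7·y_{n+1}] ⇒ (1 − 3/7z)y_{n+1} = (1 + 4/7z)y_n
  so R(z) = (1 + 4/7z)/(1 − 3/7z).

Boundary: |R(x)|=1, x<0.
x=-1.25: |R|=0.1860
R=−1: 1+4/7x = −1+3/7x ⇒ -1/7x=2 ⇒ x=2/(-1/7)=-14.0000
Confirm numerically:
  x=-12.266: |R|=0.96041 <1
  x=-8.133: |R|=0.81315 <1
  x=-6.442: |R|=0.71291 <1
  x=-14.404: |R|=1.00805 >1
  x=-14.199: |R|=1.00401 >1
So |R|<1 on (-14.0000, 0).

z∈(-14.0000,0).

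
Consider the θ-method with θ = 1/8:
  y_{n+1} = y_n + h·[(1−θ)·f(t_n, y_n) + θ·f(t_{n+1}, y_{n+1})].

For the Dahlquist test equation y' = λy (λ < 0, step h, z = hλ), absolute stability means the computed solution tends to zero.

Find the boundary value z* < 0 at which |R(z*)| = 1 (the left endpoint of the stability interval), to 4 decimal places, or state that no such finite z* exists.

left endpoint -2.6667.

Set f=λy, z=hλ:
  y_{n+1} = y_n + z·[7/8·y_n + 1/8·y_{n+1}] ⇒ (1 − 1/8z)y_{n+1} = (1 + 7/8z)y_n
  so R(z) = (1 + 7/8z)/(1 − 1/8z).

Find x<0 with |R(x)|<1.
x=-0.44: |R|=0.5829
R=−1: 1+7/8x = −1+1/8x ⇒ -3/4x=2 ⇒ x=2/(-3/4)=-2.6667
Confirm numerically:
  x=-2.642: |R|=0.98609 <1
  x=-2.578: |R|=0.94971 <1
  x=-2.427: |R|=0.86209 <1
  x=-1.125: |R|=0.01370 <1
  x=-3.261: |R|=1.31667 >1
  x=-2.857: |R|=1.10519 >1
  x=-2.698: |R|=1.01757 >1
Interval (-2.6667, 0).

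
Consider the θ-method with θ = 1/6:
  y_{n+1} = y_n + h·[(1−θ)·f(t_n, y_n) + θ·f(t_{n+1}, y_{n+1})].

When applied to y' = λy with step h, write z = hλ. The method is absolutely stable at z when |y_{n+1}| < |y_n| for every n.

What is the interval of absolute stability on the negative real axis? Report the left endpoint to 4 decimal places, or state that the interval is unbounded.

z∈(-3.0000,0).

On y'=λy, z=hλ:
  y_{n+1} = y_n + z·[5/6·y_n + 1/6·y_{n+1}] ⇒ (1 − 1/6z)y_{n+1} = (1 + 5/6z)y_n
  so R(z) = (1 + 5/6z)/(1 − 1/6z).

Boundary: |R(x)|=1, x<0.
x=-1.18: |R|=0.0139
R=−1: 1+5/6x = −1+1/6x ⇒ -2/3x=2 ⇒ x=2/(-2/3)=-3.0000
Confirm numerically:
  x=-1.538: |R|=0.22420 <1
  x=-1.486: |R|=0.19102 <1
  x=-1.337: |R|=0.09336 <1
  x=-3.473: |R|=1.19973 >1
  x=-3.295: |R|=1.12695 >1
  x=-3.078: |R|=1.03437 >1
So |R|<1 on (-3.0000, 0).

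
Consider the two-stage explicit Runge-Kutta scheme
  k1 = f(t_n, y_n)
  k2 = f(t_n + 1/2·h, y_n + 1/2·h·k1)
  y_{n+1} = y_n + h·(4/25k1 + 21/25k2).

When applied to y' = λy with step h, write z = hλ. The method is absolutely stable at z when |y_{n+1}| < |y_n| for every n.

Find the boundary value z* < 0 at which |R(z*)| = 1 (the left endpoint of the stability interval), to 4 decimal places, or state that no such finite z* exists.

Set f=λy, z=hλ:
  k1=λy_n ⇒ h·k1=z·y_n;  k2=λ(1+1/2z)y_n ⇒ h·k2=z(1+1/2z)y_n
  y_{n+1}/y_n = 1 + 4/25z + 21/25z(1+1/2z) = 1 + z + 21/50z²
  R(z) = 1 + z + 21/50z².

Need |R(x)|<1, x<0.
x=-0.34: |R|=0.7086
R=1: x+21/50x²=0 ⇒ x=−50/21=-2.3810; min R=1−1/(4·21/50)=0.4048>−1
Confirm numerically:
  x=-2.301: |R|=0.92273 <1
  x=-1.405: |R|=0.42409 <1
  x=-1.312: |R|=0.41096 <1
  x=-2.587: |R|=1.22388 >1
  x=-2.540: |R|=1.16967 >1
  x=-2.409: |R|=1.02838 >1
So |R|<1 on (-2.3810, 0).

z* = -2.3810.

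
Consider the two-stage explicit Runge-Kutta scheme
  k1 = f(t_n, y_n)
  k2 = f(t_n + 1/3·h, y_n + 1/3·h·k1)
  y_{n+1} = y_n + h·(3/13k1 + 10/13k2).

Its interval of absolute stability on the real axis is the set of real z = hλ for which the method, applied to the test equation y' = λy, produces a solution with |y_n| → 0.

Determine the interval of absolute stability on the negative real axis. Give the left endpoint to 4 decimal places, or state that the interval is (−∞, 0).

Test eqn y'=λy, z=hλ:
  k1=λy_n ⇒ h·k1=z·y_n;  k2=λ(1+1/3z)y_n ⇒ h·k2=z(1+1/3z)y_n
  y_{n+1}/y_n = 1 + 3/13z + 10/13z(1+1/3z) = 1 + z + 10/39z²
  so R(z) = 1 + z + 10/39z².

Solve |R(x)|<1 on ℝ⁻.
x=-0.84: |R|=0.3409
R=1: x+10/39x²=0 ⇒ x=−39/10=-3.9000; min R=1−1/(4·10/39)=0.0250>−1
Confirm numerically:
  x=-3.505: |R|=0.64501 <1
  x=-3.468: |R|=0.61585 <1
  x=-2.046: |R|=0.02736 <1
  x=-1.688: |R|=0.04260 <1
  x=-4.106: |R|=1.21688 >1
  x=-4.069: |R|=1.17632 >1
Stable set (-3.9000, 0).

(-3.9000, 0).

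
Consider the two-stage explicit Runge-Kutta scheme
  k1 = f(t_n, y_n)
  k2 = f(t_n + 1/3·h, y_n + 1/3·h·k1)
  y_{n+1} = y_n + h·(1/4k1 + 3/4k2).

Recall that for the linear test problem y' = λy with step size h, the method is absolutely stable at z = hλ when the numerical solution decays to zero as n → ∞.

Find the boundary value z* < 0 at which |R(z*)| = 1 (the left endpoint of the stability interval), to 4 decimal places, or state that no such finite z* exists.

With y'=λy (z=hλ):
  k1=λy_n ⇒ h·k1=z·y_n;  k2=λ(1+1/3z)y_n ⇒ h·k2=z(1+1/3z)y_n
  y_{n+1}/y_n = 1 + 1/4z + 3/4z(1+1/3z) = 1 + z + 1/4z²
  Hence R(z) = 1 + z + 1/4z².

Solve |R(x)|<1 on ℝ⁻.
x=-0.96: |R|=0.2704
R=1: x+1/4x²=0 ⇒ x=−4=-4.0000; min R=1−1/(4·1/4)=0.0000>−1
Confirm numerically:
  x=-3.890: |R|=0.89303 <1
  x=-3.569: |R|=0.61544 <1
  x=-2.595: |R|=0.08851 <1
  x=-2.235: |R|=0.01381 <1
  x=-4.305: |R|=1.32826 >1
  x=-4.050: |R|=1.05062 >1
Interval (-4.0000, 0).

z* = -4.0000.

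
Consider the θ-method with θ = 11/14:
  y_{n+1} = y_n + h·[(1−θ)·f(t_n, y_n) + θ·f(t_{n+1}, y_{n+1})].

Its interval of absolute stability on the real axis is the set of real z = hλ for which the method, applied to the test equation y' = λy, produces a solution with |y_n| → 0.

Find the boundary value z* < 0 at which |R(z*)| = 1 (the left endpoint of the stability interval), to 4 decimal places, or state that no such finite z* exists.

(−∞, 0) — no finite endpoint.

With y'=λy (z=hλ):
  y_{n+1} = y_n + z·[3/14·y_n + 11/14·y_{n+1}] ⇒ (1 − 11/14z)y_{n+1} = (1 + 3/14z)y_n
  ⇒ R(z) = (1 + 3/14z)/(1 − 11/14z).

Find x<0 with |R(x)|<1.
x=-1.64: |R|=0.2834
x=-2: |R|=0.2222
x=-10: |R|=0.1290
x=-100: |R|=0.2567
θ=11/14≥1/2 ⇒ |1+3/14x|<|1−11/14x| ∀x<0 ⇒ stable on all of ℝ⁻.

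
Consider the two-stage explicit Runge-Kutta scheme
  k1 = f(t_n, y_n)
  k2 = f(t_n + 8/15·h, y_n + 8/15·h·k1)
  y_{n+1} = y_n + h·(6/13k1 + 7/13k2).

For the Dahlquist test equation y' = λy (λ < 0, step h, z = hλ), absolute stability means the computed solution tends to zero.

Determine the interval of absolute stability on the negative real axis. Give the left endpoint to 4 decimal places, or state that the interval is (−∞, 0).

(-3.4821, 0).

Test eqn y'=λy, z=hλ:
  k1=λy_n ⇒ h·k1=z·y_n;  k2=λ(1+8/15z)y_n ⇒ h·k2=z(1+8/15z)y_n
  y_{n+1}/y_n = 1 + 6/13z + 7/13z(1+8/15z) = 1 + z + 56/195z²
  R(z) = 1 + z + 56/195z².

Boundary: |R(x)|=1, x<0.
x=-0.64: |R|=0.4776
R=1: x+56/195x²=0 ⇒ x=−195/56=-3.4821; min R=1−1/(4·56/195)=0.1295>−1
Confirm numerically:
  x=-3.089: |R|=0.65124 <1
  x=-2.592: |R|=0.33741 <1
  x=-2.562: |R|=0.32300 <1
  x=-1.857: |R|=0.13332 <1
  x=-3.791: |R|=1.33625 >1
  x=-3.734: |R|=1.27007 >1
So |R|<1 on (-3.4821, 0).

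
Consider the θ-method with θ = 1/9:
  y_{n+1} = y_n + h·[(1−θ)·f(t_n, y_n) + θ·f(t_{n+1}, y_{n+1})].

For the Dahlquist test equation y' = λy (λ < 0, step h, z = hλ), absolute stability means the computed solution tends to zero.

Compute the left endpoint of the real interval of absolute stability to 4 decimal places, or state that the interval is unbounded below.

left endpoint -2.5714.

With y'=λy (z=hλ):
  y_{n+1} = y_n + z·[8/9·y_n + 1/9·y_{n+1}] ⇒ (1 − 1/9z)y_{n+1} = (1 + 8/9z)y_n
  ⇒ R(z) = (1 + 8/9z)/(1 − 1/9z).

Need |R(x)|<1, x<0.
x=-1.15: |R|=0.0197
R=−1: 1+8/9x = −1+1/9x ⇒ -7/9x=2 ⇒ x=2/(-7/9)=-2.5714
Confirm numerically:
  x=-2.125: |R|=0.71910 <1
  x=-1.684: |R|=0.41857 <1
  x=-1.586: |R|=0.34838 <1
  x=-1.048: |R|=0.06131 <1
  x=-3.058: |R|=1.28247 >1
  x=-3.027: |R|=1.26515 >1
  x=-2.639: |R|=1.04064 >1
So |R|<1 on (-2.5714, 0).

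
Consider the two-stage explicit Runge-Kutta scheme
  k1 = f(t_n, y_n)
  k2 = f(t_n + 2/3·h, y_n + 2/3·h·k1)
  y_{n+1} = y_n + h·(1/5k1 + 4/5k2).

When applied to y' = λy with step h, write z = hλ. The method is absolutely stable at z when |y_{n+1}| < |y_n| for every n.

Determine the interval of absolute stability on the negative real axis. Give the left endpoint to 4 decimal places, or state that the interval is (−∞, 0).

On y'=λy, z=hλ:
  k1=λy_n ⇒ h·k1=z·y_n;  k2=λ(1+2/3z)y_n ⇒ h·k2=z(1+2/3z)y_n
  y_{n+1}/y_n = 1 + 1/5z + 4/5z(1+2/3z) = 1 + z + 8/15z²
  so R(z) = 1 + z + 8/15z².

Solve |R(x)|<1 on ℝ⁻.
x=-1.49: |R|=0.6941
R=1: x+8/15x²=0 ⇒ x=−15/8=-1.8750; min R=1−1/(4·8/15)=0.5312>−1
Confirm numerically:
  x=-1.847: |R|=0.97242 <1
  x=-1.345: |R|=0.61981 <1
  x=-1.319: |R|=0.60887 <1
  x=-1.271: |R|=0.59057 <1
  x=-2.399: |R|=1.67044 >1
  x=-2.346: |R|=1.58932 >1
  x=-2.257: |R|=1.45983 >1
Interval (-1.8750, 0).

z∈(-1.8750,0).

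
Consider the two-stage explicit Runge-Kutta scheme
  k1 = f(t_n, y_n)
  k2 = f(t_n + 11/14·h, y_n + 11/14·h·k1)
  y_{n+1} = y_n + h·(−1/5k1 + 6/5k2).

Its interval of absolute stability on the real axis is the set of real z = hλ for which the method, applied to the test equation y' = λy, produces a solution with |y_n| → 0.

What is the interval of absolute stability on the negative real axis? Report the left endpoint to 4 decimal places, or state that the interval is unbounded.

z∈(-1.0606,0).

With y'=λy (z=hλ):
  k1=λy_n ⇒ h·k1=z·y_n;  k2=λ(1+11/14z)y_n ⇒ h·k2=z(1+11/14z)y_n
  y_{n+1}/y_n = 1 − 1/5z + 6/5z(1+11/14z) = 1 + z + 33/35z²
  R(z) = 1 + z + 33/35z².

Boundary: |R(x)|=1, x<0.
x=-0.69: |R|=0.7589
R=1: x+33/35x²=0 ⇒ x=−35/33=-1.0606; min R=1−1/(4·33/35)=0.7348>−1
Confirm numerically:
  x=-0.889: |R|=0.85616 <1
  x=-0.776: |R|=0.79177 <1
  x=-0.731: |R|=0.77283 <1
  x=-0.590: |R|=0.73821 <1
  x=-1.604: |R|=1.82180 >1
  x=-1.412: |R|=1.46782 >1
Interval (-1.0606, 0).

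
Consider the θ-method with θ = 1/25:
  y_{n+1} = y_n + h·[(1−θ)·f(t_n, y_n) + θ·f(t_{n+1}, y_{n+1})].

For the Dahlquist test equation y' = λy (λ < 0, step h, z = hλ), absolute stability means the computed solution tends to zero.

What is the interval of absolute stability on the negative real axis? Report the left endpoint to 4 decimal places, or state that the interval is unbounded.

(-2.1739, 0).

On y'=λy, z=hλ:
  y_{n+1} = y_n + z·[24/25·y_n + 1/25·y_{n+1}] ⇒ (1 − 1/25z)y_{n+1} = (1 + 24/25z)y_n
  Hence R(z) = (1 + 24/25z)/(1 − 1/25z).

Boundary: |R(x)|=1, x<0.
x=-0.56: |R|=0.4523
R=−1: 1+24/25x = −1+1/25x ⇒ -23/25x=2 ⇒ x=2/(-23/25)=-2.1739
Confirm numerically:
  x=-1.951: |R|=0.80977 <1
  x=-1.775: |R|=0.65733 <1
  x=-1.644: |R|=0.54256 <1
  x=-1.301: |R|=0.23664 <1
  x=-2.423: |R|=1.20891 >1
  x=-2.346: |R|=1.14474 >1
  x=-2.219: |R|=1.03810 >1
Stable set (-2.1739, 0).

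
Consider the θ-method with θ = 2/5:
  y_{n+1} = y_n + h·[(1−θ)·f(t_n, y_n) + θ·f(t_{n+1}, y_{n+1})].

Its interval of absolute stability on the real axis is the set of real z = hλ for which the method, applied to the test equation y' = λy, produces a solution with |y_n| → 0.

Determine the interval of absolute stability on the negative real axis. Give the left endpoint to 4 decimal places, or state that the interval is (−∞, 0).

(-10.0000, 0).

On y'=λy, z=hλ:
  y_{n+1} = y_n + z·[3/5·y_n + 2/5·y_{n+1}] ⇒ (1 − 2/5z)y_{n+1} = (1 + 3/5z)y_n
  Hence R(z) = (1 + 3/5z)/(1 − 2/5z).

Need |R(x)|<1, x<0.
x=-0.42: |R|=0.6404
R=−1: 1+3/5x = −1+2/5x ⇒ -1/5x=2 ⇒ x=2/(-1/5)=-10.0000
Confirm numerically:
  x=-9.933: |R|=0.99731 <1
  x=-9.683: |R|=0.98699 <1
  x=-7.599: |R|=0.88113 <1
  x=-10.287: |R|=1.01122 >1
  x=-10.273: |R|=1.01069 >1
  x=-10.086: |R|=1.00342 >1
Interval (-10.0000, 0).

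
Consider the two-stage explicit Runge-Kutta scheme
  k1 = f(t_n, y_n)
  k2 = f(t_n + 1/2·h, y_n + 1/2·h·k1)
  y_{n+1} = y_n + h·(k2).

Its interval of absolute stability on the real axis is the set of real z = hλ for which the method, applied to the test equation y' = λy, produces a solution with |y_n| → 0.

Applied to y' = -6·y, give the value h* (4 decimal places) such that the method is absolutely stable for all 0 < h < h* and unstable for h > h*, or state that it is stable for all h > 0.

(-2.0000,0); λ=-6 ⇒ h* = (2)/6 = 0.3333.

Test eqn y'=λy, z=hλ:
  k1=λy_n ⇒ h·k1=z·y_n;  k2=λ(1+1/2z)y_n ⇒ h·k2=z(1+1/2z)y_n
  y_{n+1}/y_n = 1 + z(1+1/2z) = 1 + z + 1/2z²
  ⇒ R(z) = 1 + z + 1/2z².

Find x<0 with |R(x)|<1.
x=-0.33: |R|=0.7245
R=1: x+1/2x²=0 ⇒ x=−2=-2.0000; min R=1−1/(4·1/2)=0.5000>−1
Confirm numerically:
  x=-1.504: |R|=0.62701 <1
  x=-0.976: |R|=0.50029 <1
  x=-0.874: |R|=0.50794 <1
  x=-2.391: |R|=1.46744 >1
  x=-2.385: |R|=1.45911 >1
  x=-2.229: |R|=1.25522 >1
So |R|<1 on (-2.0000, 0).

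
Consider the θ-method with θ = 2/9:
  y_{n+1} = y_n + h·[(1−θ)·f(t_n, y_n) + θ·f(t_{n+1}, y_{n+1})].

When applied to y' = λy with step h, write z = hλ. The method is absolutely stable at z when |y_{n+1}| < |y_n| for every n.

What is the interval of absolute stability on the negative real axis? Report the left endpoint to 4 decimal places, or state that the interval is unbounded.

With y'=λy (z=hλ):
  y_{n+1} = y_n + z·[7/9·y_n + 2/9·y_{n+1}] ⇒ (1 − 2/9z)y_{n+1} = (1 + 7/9z)y_n
  ⇒ R(z) = (1 + 7/9z)/(1 − 2/9z).

Need |R(x)|<1, x<0.
x=-0.88: |R|=0.2639
R=−1: 1+7/9x = −1+2/9x ⇒ -5/9x=2 ⇒ x=2/(-5/9)=-3.6000
Confirm numerically:
  x=-3.272: |R|=0.89449 <1
  x=-2.290: |R|=0.51767 <1
  x=-1.760: |R|=0.26518 <1
  x=-1.680: |R|=0.22330 <1
  x=-4.119: |R|=1.15054 >1
  x=-3.722: |R|=1.03710 >1
Interval (-3.6000, 0).

z∈(-3.6000,0).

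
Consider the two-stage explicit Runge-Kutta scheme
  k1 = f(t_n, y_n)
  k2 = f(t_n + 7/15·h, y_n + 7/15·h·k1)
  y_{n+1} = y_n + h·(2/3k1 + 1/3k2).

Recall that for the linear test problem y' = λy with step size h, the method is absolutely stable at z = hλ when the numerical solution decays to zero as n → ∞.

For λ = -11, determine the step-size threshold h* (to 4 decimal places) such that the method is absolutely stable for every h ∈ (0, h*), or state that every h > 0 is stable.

With y'=λy (z=hλ):
  k1=λy_n ⇒ h·k1=z·y_n;  k2=λ(1+7/15z)y_n ⇒ h·k2=z(1+7/15z)y_n
  y_{n+1}/y_n = 1 + 2/3z + 1/3z(1+7/15z) = 1 + z + 7/45z²
  Hence R(z) = 1 + z + 7/45z².

Boundary: |R(x)|=1, x<0.
x=-0.83: |R|=0.2772
R=1: x+7/45x²=0 ⇒ x=−45/7=-6.4286; min R=1−1/(4·7/45)=-0.6071>−1
Confirm numerically:
  x=-5.443: |R|=0.16553 <1
  x=-4.176: |R|=0.46327 <1
  x=-3.195: |R|=0.60708 <1
  x=-6.950: |R|=1.56372 >1
  x=-6.834: |R|=1.43100 >1
Stable set (-6.4286, 0).

(-6.4286,0); λ=-11 ⇒ h* = (45/7)/11 = 0.5844.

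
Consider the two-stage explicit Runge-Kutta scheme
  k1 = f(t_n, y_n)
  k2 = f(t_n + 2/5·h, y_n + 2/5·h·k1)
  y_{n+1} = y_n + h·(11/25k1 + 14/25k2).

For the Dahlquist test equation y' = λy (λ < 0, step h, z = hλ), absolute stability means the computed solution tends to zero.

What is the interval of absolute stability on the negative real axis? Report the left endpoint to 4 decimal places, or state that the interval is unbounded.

z∈(-4.4643,0).

Test eqn y'=λy, z=hλ:
  k1=λy_n ⇒ h·k1=z·y_n;  k2=λ(1+2/5z)y_n ⇒ h·k2=z(1+2/5z)y_n
  y_{n+1}/y_n = 1 + 11/25z + 14/25z(1+2/5z) = 1 + z + 28/125z²
  so R(z) = 1 + z + 28/125z².

Boundary: |R(x)|=1, x<0.
x=-0.91: |R|=0.2755
R=1: x+28/125x²=0 ⇒ x=−125/28=-4.4643; min R=1−1/(4·28/125)=-0.1161>−1
Confirm numerically:
  x=-4.004: |R|=0.58717 <1
  x=-3.860: |R|=0.47751 <1
  x=-2.846: |R|=0.03166 <1
  x=-2.335: |R|=0.11370 <1
  x=-4.912: |R|=1.49261 >1
  x=-4.564: |R|=1.10194 >1
So |R|<1 on (-4.4643, 0).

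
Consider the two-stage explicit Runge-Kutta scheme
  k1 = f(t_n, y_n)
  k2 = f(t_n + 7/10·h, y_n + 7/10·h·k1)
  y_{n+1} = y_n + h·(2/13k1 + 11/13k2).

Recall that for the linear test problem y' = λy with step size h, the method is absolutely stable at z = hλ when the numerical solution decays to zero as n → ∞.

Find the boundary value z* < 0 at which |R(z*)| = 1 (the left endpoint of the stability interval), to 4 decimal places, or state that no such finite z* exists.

Set f=λy, z=hλ:
  k1=λy_n ⇒ h·k1=z·y_n;  k2=λ(1+7/10z)y_n ⇒ h·k2=z(1+7/10z)y_n
  y_{n+1}/y_n = 1 + 2/13z + 11/13z(1+7/10z) = 1 + z + 77/130z²
  R(z) = 1 + z + 77/130z².

Need |R(x)|<1, x<0.
x=-1.65: |R|=0.9626
R=1: x+77/130x²=0 ⇒ x=−130/77=-1.6883; min R=1−1/(4·77/130)=0.5779>−1
Confirm numerically:
  x=-1.554: |R|=0.87637 <1
  x=-1.488: |R|=0.82345 <1
  x=-1.426: |R|=0.77844 <1
  x=-1.011: |R|=0.59441 <1
  x=-2.218: |R|=1.69587 >1
  x=-2.103: |R|=1.51655 >1
Interval (-1.6883, 0).

left endpoint -1.6883.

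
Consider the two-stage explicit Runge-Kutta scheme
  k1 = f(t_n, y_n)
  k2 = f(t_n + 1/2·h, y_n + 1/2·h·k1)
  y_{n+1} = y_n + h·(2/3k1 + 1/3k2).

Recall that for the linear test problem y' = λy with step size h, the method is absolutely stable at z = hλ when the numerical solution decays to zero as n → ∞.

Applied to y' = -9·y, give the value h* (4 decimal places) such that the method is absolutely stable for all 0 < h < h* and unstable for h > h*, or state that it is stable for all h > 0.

(-6.0000,0); λ=-9 ⇒ h* = (6)/9 = 0.6667.

Set f=λy, z=hλ:
  k1=λy_n ⇒ h·k1=z·y_n;  k2=λ(1+1/2z)y_n ⇒ h·k2=z(1+1/2z)y_n
  y_{n+1}/y_n = 1 + 2/3z + 1/3z(1+1/2z) = 1 + z + 1/6z²
  ⇒ R(z) = 1 + z + 1/6z².

Solve |R(x)|<1 on ℝ⁻.
x=-1.08: |R|=0.1144
R=1: x+1/6x²=0 ⇒ x=−6=-6.0000; min R=1−1/(4·1/6)=-0.5000>−1
Confirm numerically:
  x=-5.676: |R|=0.69350 <1
  x=-3.958: |R|=0.34704 <1
  x=-3.584: |R|=0.44316 <1
  x=-2.722: |R|=0.48712 <1
  x=-6.238: |R|=1.24744 >1
  x=-6.211: |R|=1.21842 >1
  x=-6.121: |R|=1.12344 >1
Interval (-6.0000, 0).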